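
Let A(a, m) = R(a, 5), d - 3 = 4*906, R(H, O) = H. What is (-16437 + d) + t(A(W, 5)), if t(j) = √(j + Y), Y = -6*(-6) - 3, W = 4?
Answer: -12810 + √37 ≈ -12804.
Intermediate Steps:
d = 3627 (d = 3 + 4*906 = 3 + 3624 = 3627)
Y = 33 (Y = 36 - 3 = 33)
A(a, m) = a
t(j) = √(33 + j) (t(j) = √(j + 33) = √(33 + j))
(-16437 + d) + t(A(W, 5)) = (-16437 + 3627) + √(33 + 4) = -12810 + √37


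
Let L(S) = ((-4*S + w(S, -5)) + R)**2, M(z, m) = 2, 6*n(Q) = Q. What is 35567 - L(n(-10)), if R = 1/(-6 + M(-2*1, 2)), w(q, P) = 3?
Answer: 5108879/144 ≈ 35478.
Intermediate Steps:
n(Q) = Q/6
R = -1/4 (R = 1/(-6 + 2) = 1/(-4) = -1/4 ≈ -0.25000)
L(S) = (11/4 - 4*S)**2 (L(S) = ((-4*S + 3) - 1/4)**2 = ((3 - 4*S) - 1/4)**2 = (11/4 - 4*S)**2)
35567 - L(n(-10)) = 35567 - (11 - 8*(-10)/3)**2/16 = 35567 - (11 - 16*(-5/3))**2/16 = 35567 - (11 + 80/3)**2/16 = 35567 - (113/3)**2/16 = 35567 - 12769/(16*9) = 35567 - 1*12769/144 = 35567 - 12769/144 = 5108879/144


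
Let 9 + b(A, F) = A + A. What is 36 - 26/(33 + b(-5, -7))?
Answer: 239/7 ≈ 34.143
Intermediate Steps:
b(A, F) = -9 + 2*A (b(A, F) = -9 + (A + A) = -9 + 2*A)
36 - 26/(33 + b(-5, -7)) = 36 - 26/(33 + (-9 + 2*(-5))) = 36 - 26/(33 + (-9 - 10)) = 36 - 26/(33 - 19) = 36 - 26/14 = 36 + (1/14)*(-26) = 36 - 13/7 = 239/7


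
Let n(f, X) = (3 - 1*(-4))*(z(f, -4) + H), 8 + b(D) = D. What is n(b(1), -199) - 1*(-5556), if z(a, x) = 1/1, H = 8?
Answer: 5619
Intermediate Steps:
b(D) = -8 + D
z(a, x) = 1
n(f, X) = 63 (n(f, X) = (3 - 1*(-4))*(1 + 8) = (3 + 4)*9 = 7*9 = 63)
n(b(1), -199) - 1*(-5556) = 63 - 1*(-5556) = 63 + 5556 = 5619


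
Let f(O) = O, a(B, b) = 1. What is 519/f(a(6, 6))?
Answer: 519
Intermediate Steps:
519/f(a(6, 6)) = 519/1 = 519*1 = 519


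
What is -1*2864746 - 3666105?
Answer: -6530851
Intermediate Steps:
-1*2864746 - 3666105 = -2864746 - 3666105 = -6530851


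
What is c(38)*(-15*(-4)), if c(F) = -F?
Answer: -2280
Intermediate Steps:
c(38)*(-15*(-4)) = (-1*38)*(-15*(-4)) = -38*60 = -2280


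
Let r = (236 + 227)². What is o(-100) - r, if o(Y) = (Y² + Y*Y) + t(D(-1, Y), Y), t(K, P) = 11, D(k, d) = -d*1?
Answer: -194358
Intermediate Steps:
D(k, d) = -d
o(Y) = 11 + 2*Y² (o(Y) = (Y² + Y*Y) + 11 = (Y² + Y²) + 11 = 2*Y² + 11 = 11 + 2*Y²)
r = 214369 (r = 463² = 214369)
o(-100) - r = (11 + 2*(-100)²) - 1*214369 = (11 + 2*10000) - 214369 = (11 + 20000) - 214369 = 20011 - 214369 = -194358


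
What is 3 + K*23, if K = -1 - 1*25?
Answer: -595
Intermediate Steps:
K = -26 (K = -1 - 25 = -26)
3 + K*23 = 3 - 26*23 = 3 - 598 = -595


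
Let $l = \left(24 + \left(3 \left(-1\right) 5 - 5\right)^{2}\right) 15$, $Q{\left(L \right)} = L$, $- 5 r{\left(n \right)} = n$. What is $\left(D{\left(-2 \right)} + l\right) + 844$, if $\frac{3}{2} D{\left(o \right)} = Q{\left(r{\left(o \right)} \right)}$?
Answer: $\frac{108064}{15} \approx 7204.3$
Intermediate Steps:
$r{\left(n \right)} = - \frac{n}{5}$
$l = 6360$ ($l = \left(24 + \left(\left(-3\right) 5 - 5\right)^{2}\right) 15 = \left(24 + \left(-15 - 5\right)^{2}\right) 15 = \left(24 + \left(-20\right)^{2}\right) 15 = \left(24 + 400\right) 15 = 424 \cdot 15 = 6360$)
$D{\left(o \right)} = - \frac{2 o}{15}$ ($D{\left(o \right)} = \frac{2 \left(- \frac{o}{5}\right)}{3} = - \frac{2 o}{15}$)
$\left(D{\left(-2 \right)} + l\right) + 844 = \left(\left(- \frac{2}{15}\right) \left(-2\right) + 6360\right) + 844 = \left(\frac{4}{15} + 6360\right) + 844 = \frac{95404}{15} + 844 = \frac{108064}{15}$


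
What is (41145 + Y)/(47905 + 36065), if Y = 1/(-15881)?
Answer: 326711872/666763785 ≈ 0.49000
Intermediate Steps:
Y = -1/15881 ≈ -6.2968e-5
(41145 + Y)/(47905 + 36065) = (41145 - 1/15881)/(47905 + 36065) = (653423744/15881)/83970 = (653423744/15881)*(1/83970) = 326711872/666763785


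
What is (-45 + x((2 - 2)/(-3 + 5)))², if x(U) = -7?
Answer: 2704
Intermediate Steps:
(-45 + x((2 - 2)/(-3 + 5)))² = (-45 - 7)² = (-52)² = 2704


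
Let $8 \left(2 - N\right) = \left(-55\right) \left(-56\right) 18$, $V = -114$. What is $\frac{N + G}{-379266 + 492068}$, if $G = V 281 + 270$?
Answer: $- \frac{19346}{56401} \approx -0.34301$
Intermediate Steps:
$G = -31764$ ($G = \left(-114\right) 281 + 270 = -32034 + 270 = -31764$)
$N = -6928$ ($N = 2 - \frac{\left(-55\right) \left(-56\right) 18}{8} = 2 - \frac{3080 \cdot 18}{8} = 2 - 6930 = -6928$)
$\frac{N + G}{-379266 + 492068} = \frac{-6928 - 31764}{-379266 + 492068} = - \frac{38692}{112802} = \left(-38692\right) \frac{1}{112802} = - \frac{19346}{56401}$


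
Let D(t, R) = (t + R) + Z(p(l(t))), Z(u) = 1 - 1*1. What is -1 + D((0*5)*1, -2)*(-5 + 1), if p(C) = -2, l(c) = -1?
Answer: 7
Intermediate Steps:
Z(u) = 0 (Z(u) = 1 - 1 = 0)
D(t, R) = R + t (D(t, R) = (t + R) + 0 = (R + t) + 0 = R + t)
-1 + D((0*5)*1, -2)*(-5 + 1) = -1 + (-2 + (0*5)*1)*(-5 + 1) = -1 + (-2 + 0*1)*(-4) = -1 + (-2 + 0)*(-4) = -1 - 2*(-4) = -1 + 8 = 7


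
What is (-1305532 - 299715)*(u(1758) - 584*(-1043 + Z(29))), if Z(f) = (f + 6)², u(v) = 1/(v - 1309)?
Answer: 76607701812817/449 ≈ 1.7062e+11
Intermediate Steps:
u(v) = 1/(-1309 + v)
Z(f) = (6 + f)²
(-1305532 - 299715)*(u(1758) - 584*(-1043 + Z(29))) = (-1305532 - 299715)*(1/(-1309 + 1758) - 584*(-1043 + (6 + 29)²)) = -1605247*(1/449 - 584*(-1043 + 35²)) = -1605247*(1/449 - 584*(-1043 + 1225)) = -1605247*(1/449 - 584*182) = -1605247*(1/449 - 106288) = -1605247*(-47723311/449) = 76607701812817/449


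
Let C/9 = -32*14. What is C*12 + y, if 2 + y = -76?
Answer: -48462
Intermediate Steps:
y = -78 (y = -2 - 76 = -78)
C = -4032 (C = 9*(-32*14) = 9*(-448) = -4032)
C*12 + y = -4032*12 - 78 = -48384 - 78 = -48462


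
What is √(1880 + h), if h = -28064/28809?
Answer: 2*√43319818014/9603 ≈ 43.348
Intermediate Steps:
h = -28064/28809 (h = -28064*1/28809 = -28064/28809 ≈ -0.97414)
√(1880 + h) = √(1880 - 28064/28809) = √(54132856/28809) = 2*√43319818014/9603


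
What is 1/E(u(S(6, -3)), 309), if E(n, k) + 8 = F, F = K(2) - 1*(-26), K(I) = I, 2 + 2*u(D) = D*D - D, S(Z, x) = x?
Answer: 1/20 ≈ 0.050000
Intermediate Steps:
u(D) = -1 + D**2/2 - D/2 (u(D) = -1 + (D*D - D)/2 = -1 + (D**2 - D)/2 = -1 + (D**2/2 - D/2) = -1 + D**2/2 - D/2)
F = 28 (F = 2 - 1*(-26) = 2 + 26 = 28)
E(n, k) = 20 (E(n, k) = -8 + 28 = 20)
1/E(u(S(6, -3)), 309) = 1/20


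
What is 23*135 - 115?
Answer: 2990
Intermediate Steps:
23*135 - 115 = 3105 - 115 = 2990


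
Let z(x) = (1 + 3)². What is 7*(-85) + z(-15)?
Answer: -579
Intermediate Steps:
z(x) = 16 (z(x) = 4² = 16)
7*(-85) + z(-15) = 7*(-85) + 16 = -595 + 16 = -579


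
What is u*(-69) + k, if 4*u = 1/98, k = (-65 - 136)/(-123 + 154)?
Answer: -80931/12152 ≈ -6.6599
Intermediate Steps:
k = -201/31 ≈ -6.4839
u = 1/392 (u = (1/4)/98 = (1/4)*(1/98) = 1/392 ≈ 0.0025510)
u*(-69) + k = (1/392)*(-69) - 201/31 = -69/392 - 201/31 = -80931/12152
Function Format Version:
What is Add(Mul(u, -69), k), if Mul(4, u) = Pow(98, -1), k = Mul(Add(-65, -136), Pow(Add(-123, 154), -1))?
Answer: Rational(-80931, 12152) ≈ -6.6599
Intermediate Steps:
k = Rational(-201, 31) (k = Mul(-201, Pow(31, -1)) = Mul(-201, Rational(1, 31)) = Rational(-201, 31) ≈ -6.4839)
u = Rational(1, 392) (u = Mul(Rational(1, 4), Pow(98, -1)) = Mul(Rational(1, 4), Rational(1, 98)) = Rational(1, 392) ≈ 0.0025510)
Add(Mul(u, -69), k) = Add(Mul(Rational(1, 392), -69), Rational(-201, 31)) = Add(Rational(-69, 392), Rational(-201, 31)) = Rational(-80931, 12152)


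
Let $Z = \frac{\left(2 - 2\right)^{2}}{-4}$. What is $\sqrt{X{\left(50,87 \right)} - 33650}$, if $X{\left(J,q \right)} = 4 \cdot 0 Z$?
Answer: $5 i \sqrt{1346} \approx 183.44 i$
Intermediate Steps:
$Z = 0$ ($Z = 0^{2} \left(- \frac{1}{4}\right) = 0 \left(- \frac{1}{4}\right) = 0$)
$X{\left(J,q \right)} = 0$ ($X{\left(J,q \right)} = 4 \cdot 0 \cdot 0 = 0 \cdot 0 = 0$)
$\sqrt{X{\left(50,87 \right)} - 33650} = \sqrt{0 - 33650} = \sqrt{-33650} = 5 i \sqrt{1346}$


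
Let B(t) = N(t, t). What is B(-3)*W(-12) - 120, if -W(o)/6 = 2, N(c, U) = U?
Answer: -84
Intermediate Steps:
W(o) = -12 (W(o) = -6*2 = -12)
B(t) = t
B(-3)*W(-12) - 120 = -3*(-12) - 120 = 36 - 120 = -84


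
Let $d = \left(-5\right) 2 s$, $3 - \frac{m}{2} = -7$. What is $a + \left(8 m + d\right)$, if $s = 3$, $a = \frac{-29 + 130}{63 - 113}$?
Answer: $\frac{6399}{50} \approx 127.98$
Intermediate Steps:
$m = 20$ ($m = 6 - -14 = 6 + 14 = 20$)
$a = - \frac{101}{50}$ ($a = \frac{101}{-50} = 101 \left(- \frac{1}{50}\right) = - \frac{101}{50} \approx -2.02$)
$d = -30$ ($d = \left(-5\right) 2 \cdot 3 = \left(-10\right) 3 = -30$)
$a + \left(8 m + d\right) = - \frac{101}{50} + \left(8 \cdot 20 - 30\right) = - \frac{101}{50} + \left(160 - 30\right) = - \frac{101}{50} + 130 = \frac{6399}{50}$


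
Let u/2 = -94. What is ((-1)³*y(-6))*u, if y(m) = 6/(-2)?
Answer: -564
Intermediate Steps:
u = -188 (u = 2*(-94) = -188)
y(m) = -3 (y(m) = 6*(-½) = -3)
((-1)³*y(-6))*u = ((-1)³*(-3))*(-188) = -1*(-3)*(-188) = 3*(-188) = -564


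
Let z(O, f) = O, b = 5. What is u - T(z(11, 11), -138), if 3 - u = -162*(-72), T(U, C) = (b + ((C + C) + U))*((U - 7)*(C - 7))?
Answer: -162461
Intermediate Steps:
T(U, C) = (-7 + C)*(-7 + U)*(5 + U + 2*C) (T(U, C) = (5 + ((C + C) + U))*((U - 7)*(C - 7)) = (5 + (2*C + U))*((-7 + U)*(-7 + C)) = (5 + (U + 2*C))*((-7 + C)*(-7 + U)) = (5 + U + 2*C)*((-7 + C)*(-7 + U)) = (-7 + C)*(-7 + U)*(5 + U + 2*C))
u = -11661 (u = 3 - (-162)*(-72) = 3 - 1*11664 = 3 - 11664 = -11661)
u - T(z(11, 11), -138) = -11661 - (245 - 14*(-138)**2 - 7*11**2 + 14*11 + 63*(-138) - 138*11**2 - 16*(-138)*11 + 2*11*(-138)**2) = -11661 - (245 - 14*19044 - 7*121 + 154 - 8694 - 138*121 + 24288 + 2*11*19044) = -11661 - (245 - 266616 - 847 + 154 - 8694 - 16698 + 24288 + 418968) = -11661 - 1*150800 = -11661 - 150800 = -162461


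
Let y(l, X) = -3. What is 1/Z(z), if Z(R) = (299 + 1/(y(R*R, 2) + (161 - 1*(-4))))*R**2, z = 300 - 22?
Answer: 81/1871779838 ≈ 4.3274e-8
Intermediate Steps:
z = 278
Z(R) = 48439*R**2/162 (Z(R) = (299 + 1/(-3 + (161 - 1*(-4))))*R**2 = (299 + 1/(-3 + (161 + 4)))*R**2 = (299 + 1/(-3 + 165))*R**2 = (299 + 1/162)*R**2 = 48439*R**2/162)
1/Z(z) = 1/((48439/162)*278**2) = 1/((48439/162)*77284) = 1/(1871779838/81) = 81/1871779838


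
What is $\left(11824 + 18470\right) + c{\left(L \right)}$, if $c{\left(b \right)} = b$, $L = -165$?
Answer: $30129$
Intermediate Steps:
$\left(11824 + 18470\right) + c{\left(L \right)} = \left(11824 + 18470\right) - 165 = 30294 - 165 = 30129$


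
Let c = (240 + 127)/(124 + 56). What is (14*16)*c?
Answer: 20552/45 ≈ 456.71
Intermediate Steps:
c = 367/180 ≈ 2.0389
(14*16)*c = (14*16)*(367/180) = 224*(367/180) = 20552/45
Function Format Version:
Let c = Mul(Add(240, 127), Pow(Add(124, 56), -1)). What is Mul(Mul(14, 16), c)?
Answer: Rational(20552, 45) ≈ 456.71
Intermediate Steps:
c = Rational(367, 180) (c = Mul(367, Pow(180, -1)) = Mul(367, Rational(1, 180)) = Rational(367, 180) ≈ 2.0389)
Mul(Mul(14, 16), c) = Mul(Mul(14, 16), Rational(367, 180)) = Mul(224, Rational(367, 180)) = Rational(20552, 45)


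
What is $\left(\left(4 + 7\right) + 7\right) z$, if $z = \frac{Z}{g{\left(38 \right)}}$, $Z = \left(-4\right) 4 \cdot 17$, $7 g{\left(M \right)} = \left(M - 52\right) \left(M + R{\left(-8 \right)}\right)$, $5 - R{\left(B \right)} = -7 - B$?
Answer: $\frac{408}{7} \approx 58.286$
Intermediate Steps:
$R{\left(B \right)} = 12 + B$ ($R{\left(B \right)} = 5 - \left(-7 - B\right) = 5 + \left(7 + B\right) = 12 + B$)
$g{\left(M \right)} = \frac{\left(-52 + M\right) \left(4 + M\right)}{7}$ ($g{\left(M \right)} = \frac{\left(M - 52\right) \left(M + \left(12 - 8\right)\right)}{7} = \frac{\left(-52 + M\right) \left(M + 4\right)}{7} = \frac{\left(-52 + M\right) \left(4 + M\right)}{7}$)
$Z = -272$ ($Z = \left(-16\right) 17 = -272$)
$z = \frac{68}{21}$ ($z = - \frac{272}{- \frac{208}{7} - \frac{1824}{7} + \frac{38^{2}}{7}} = - \frac{272}{- \frac{208}{7} - \frac{1824}{7} + \frac{1}{7} \cdot 1444} = - \frac{272}{- \frac{208}{7} - \frac{1824}{7} + \frac{1444}{7}} = - \frac{272}{-84} = \left(-272\right) \left(- \frac{1}{84}\right) = \frac{68}{21} \approx 3.2381$)
$\left(\left(4 + 7\right) + 7\right) z = \left(\left(4 + 7\right) + 7\right) \frac{68}{21} = \left(11 + 7\right) \frac{68}{21} = 18 \cdot \frac{68}{21} = \frac{408}{7}$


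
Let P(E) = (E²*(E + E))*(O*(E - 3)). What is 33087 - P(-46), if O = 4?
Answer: -38122625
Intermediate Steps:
P(E) = 2*E³*(-12 + 4*E) (P(E) = (E²*(E + E))*(4*(E - 3)) = (E²*(2*E))*(4*(-3 + E)) = (2*E³)*(-12 + 4*E) = 2*E³*(-12 + 4*E))
33087 - P(-46) = 33087 - 8*(-46)³*(-3 - 46) = 33087 - 8*(-97336)*(-49) = 33087 - 1*38155712 = 33087 - 38155712 = -38122625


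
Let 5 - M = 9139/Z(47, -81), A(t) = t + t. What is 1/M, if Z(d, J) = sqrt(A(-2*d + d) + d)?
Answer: 235/83522496 - 9139*I*sqrt(47)/83522496 ≈ 2.8136e-6 - 0.00075014*I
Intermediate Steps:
A(t) = 2*t
Z(d, J) = sqrt(-d) (Z(d, J) = sqrt(2*(-2*d + d) + d) = sqrt(2*(-d) + d) = sqrt(-2*d + d) = sqrt(-d))
M = 5 + 9139*I*sqrt(47)/47 (M = 5 - 9139/(sqrt(-1*47)) = 5 - 9139/(sqrt(-47)) = 5 - 9139/(I*sqrt(47)) = 5 - 9139*(-I*sqrt(47)/47) = 5 - (-9139)*I*sqrt(47)/47 = 5 + 9139*I*sqrt(47)/47 ≈ 5.0 + 1333.1*I)
1/M = 1/(5 + 9139*I*sqrt(47)/47)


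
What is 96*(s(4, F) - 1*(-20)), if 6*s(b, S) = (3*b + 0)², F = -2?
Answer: 4224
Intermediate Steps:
s(b, S) = 3*b²/2 (s(b, S) = (3*b + 0)²/6 = (3*b)²/6 = (9*b²)/6 = 3*b²/2)
96*(s(4, F) - 1*(-20)) = 96*((3/2)*4² - 1*(-20)) = 96*((3/2)*16 + 20) = 96*(24 + 20) = 96*44 = 4224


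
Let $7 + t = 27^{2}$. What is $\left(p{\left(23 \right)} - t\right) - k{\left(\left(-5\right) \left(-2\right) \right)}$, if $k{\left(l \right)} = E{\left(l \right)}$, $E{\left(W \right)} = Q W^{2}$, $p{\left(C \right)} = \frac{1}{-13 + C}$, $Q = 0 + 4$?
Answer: $- \frac{11219}{10} \approx -1121.9$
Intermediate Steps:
$Q = 4$
$E{\left(W \right)} = 4 W^{2}$
$k{\left(l \right)} = 4 l^{2}$
$t = 722$ ($t = -7 + 27^{2} = -7 + 729 = 722$)
$\left(p{\left(23 \right)} - t\right) - k{\left(\left(-5\right) \left(-2\right) \right)} = \left(\frac{1}{-13 + 23} - 722\right) - 4 \left(\left(-5\right) \left(-2\right)\right)^{2} = \left(\frac{1}{10} - 722\right) - 4 \cdot 10^{2} = \left(\frac{1}{10} - 722\right) - 4 \cdot 100 = - \frac{7219}{10} - 400 = - \frac{11219}{10}$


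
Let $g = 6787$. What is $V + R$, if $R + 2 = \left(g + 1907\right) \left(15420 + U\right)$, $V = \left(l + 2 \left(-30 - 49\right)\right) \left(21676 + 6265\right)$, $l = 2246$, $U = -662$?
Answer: $186646858$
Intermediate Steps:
$V = 58340808$ ($V = \left(2246 + 2 \left(-30 - 49\right)\right) \left(21676 + 6265\right) = \left(2246 + 2 \left(-79\right)\right) 27941 = \left(2246 - 158\right) 27941 = 2088 \cdot 27941 = 58340808$)
$R = 128306050$ ($R = -2 + \left(6787 + 1907\right) \left(15420 - 662\right) = -2 + 8694 \cdot 14758 = -2 + 128306052 = 128306050$)
$V + R = 58340808 + 128306050 = 186646858$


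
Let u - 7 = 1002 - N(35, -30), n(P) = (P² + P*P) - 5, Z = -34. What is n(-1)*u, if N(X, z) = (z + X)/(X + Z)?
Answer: -3012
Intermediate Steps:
N(X, z) = (X + z)/(-34 + X) (N(X, z) = (z + X)/(X - 34) = (X + z)/(-34 + X))
n(P) = -5 + 2*P² (n(P) = (P² + P²) - 5 = 2*P² - 5 = -5 + 2*P²)
u = 1004 (u = 7 + (1002 - (35 - 30)/(-34 + 35)) = 7 + (1002 - 5/1) = 7 + (1002 - 5) = 7 + 997 = 1004)
n(-1)*u = (-5 + 2*(-1)²)*1004 = (-5 + 2*1)*1004 = (-5 + 2)*1004 = -3*1004 = -3012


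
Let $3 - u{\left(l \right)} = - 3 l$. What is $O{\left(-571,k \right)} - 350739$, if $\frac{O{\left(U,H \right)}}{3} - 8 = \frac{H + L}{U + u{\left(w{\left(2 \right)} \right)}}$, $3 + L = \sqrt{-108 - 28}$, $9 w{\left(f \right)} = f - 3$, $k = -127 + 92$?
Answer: $- \frac{597968733}{1705} - \frac{18 i \sqrt{34}}{1705} \approx -3.5072 \cdot 10^{5} - 0.061558 i$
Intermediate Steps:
$k = -35$
$w{\left(f \right)} = - \frac{1}{3} + \frac{f}{9}$ ($w{\left(f \right)} = \frac{f - 3}{9} = \frac{-3 + f}{9} = - \frac{1}{3} + \frac{f}{9}$)
$L = -3 + 2 i \sqrt{34}$ ($L = -3 + \sqrt{-108 - 28} = -3 + \sqrt{-136} = -3 + 2 i \sqrt{34} \approx -3.0 + 11.662 i$)
$u{\left(l \right)} = 3 + 3 l$ ($u{\left(l \right)} = 3 - - 3 l = 3 + 3 l$)
$O{\left(U,H \right)} = 24 + \frac{3 \left(-3 + H + 2 i \sqrt{34}\right)}{\frac{8}{3} + U}$ ($O{\left(U,H \right)} = 24 + 3 \frac{H - \left(3 - 2 i \sqrt{34}\right)}{U + \left(3 + 3 \left(- \frac{1}{3} + \frac{1}{9} \cdot 2\right)\right)} = 24 + 3 \frac{-3 + H + 2 i \sqrt{34}}{U + \left(3 + 3 \left(- \frac{1}{3} + \frac{2}{9}\right)\right)} = 24 + 3 \frac{-3 + H + 2 i \sqrt{34}}{U + \left(3 + 3 \left(- \frac{1}{9}\right)\right)} = 24 + 3 \frac{-3 + H + 2 i \sqrt{34}}{U + \left(3 - \frac{1}{3}\right)} = 24 + 3 \frac{-3 + H + 2 i \sqrt{34}}{U + \frac{8}{3}} = 24 + 3 \frac{-3 + H + 2 i \sqrt{34}}{\frac{8}{3} + U} = 24 + \frac{3 \left(-3 + H + 2 i \sqrt{34}\right)}{\frac{8}{3} + U}$)
$O{\left(-571,k \right)} - 350739 = \frac{3 \left(55 + 3 \left(-35\right) + 24 \left(-571\right) + 6 i \sqrt{34}\right)}{8 + 3 \left(-571\right)} - 350739 = \frac{3 \left(55 - 105 - 13704 + 6 i \sqrt{34}\right)}{8 - 1713} - 350739 = \frac{3 \left(-13754 + 6 i \sqrt{34}\right)}{-1705} - 350739 = 3 \left(- \frac{1}{1705}\right) \left(-13754 + 6 i \sqrt{34}\right) - 350739 = \left(\frac{41262}{1705} - \frac{18 i \sqrt{34}}{1705}\right) - 350739 = - \frac{597968733}{1705} - \frac{18 i \sqrt{34}}{1705}$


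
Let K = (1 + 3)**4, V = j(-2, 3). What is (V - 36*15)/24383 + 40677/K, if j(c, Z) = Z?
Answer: 991689819/6242048 ≈ 158.87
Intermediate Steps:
V = 3
K = 256 (K = 4**4 = 256)
(V - 36*15)/24383 + 40677/K = (3 - 36*15)/24383 + 40677/256 = (3 - 540)*(1/24383) + 40677*(1/256) = -537*1/24383 + 40677/256 = -537/24383 + 40677/256 = 991689819/6242048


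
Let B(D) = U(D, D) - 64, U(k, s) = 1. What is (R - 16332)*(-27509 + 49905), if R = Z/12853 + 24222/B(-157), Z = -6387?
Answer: -101053626862540/269913 ≈ -3.7439e+8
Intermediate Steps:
B(D) = -63 (B(D) = 1 - 64 = -63)
R = -103909249/269913 (R = -6387/12853 + 24222/(-63) = -6387*1/12853 + 24222*(-1/63) = -6387/12853 - 8074/21 = -103909249/269913 ≈ -384.97)
(R - 16332)*(-27509 + 49905) = (-103909249/269913 - 16332)*(-27509 + 49905) = -4512128365/269913*22396 = -101053626862540/269913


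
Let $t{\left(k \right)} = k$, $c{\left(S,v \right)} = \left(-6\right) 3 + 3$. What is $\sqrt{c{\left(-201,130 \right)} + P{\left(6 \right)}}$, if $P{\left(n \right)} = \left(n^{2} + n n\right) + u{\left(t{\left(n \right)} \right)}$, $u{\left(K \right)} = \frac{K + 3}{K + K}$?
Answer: $\frac{\sqrt{231}}{2} \approx 7.5993$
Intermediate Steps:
$c{\left(S,v \right)} = -15$ ($c{\left(S,v \right)} = -18 + 3 = -15$)
$u{\left(K \right)} = \frac{3 + K}{2 K}$
$P{\left(n \right)} = 2 n^{2} + \frac{3 + n}{2 n}$ ($P{\left(n \right)} = \left(n^{2} + n n\right) + \frac{3 + n}{2 n} = \left(n^{2} + n^{2}\right) + \frac{3 + n}{2 n} = 2 n^{2} + \frac{3 + n}{2 n}$)
$\sqrt{c{\left(-201,130 \right)} + P{\left(6 \right)}} = \sqrt{-15 + \frac{3 + 6 + 4 \cdot 6^{3}}{2 \cdot 6}} = \sqrt{-15 + \frac{1}{2} \cdot \frac{1}{6} \left(3 + 6 + 4 \cdot 216\right)} = \sqrt{-15 + \frac{1}{2} \cdot \frac{1}{6} \left(3 + 6 + 864\right)} = \sqrt{-15 + \frac{1}{2} \cdot \frac{1}{6} \cdot 873} = \sqrt{-15 + \frac{291}{4}} = \sqrt{\frac{231}{4}} = \frac{\sqrt{231}}{2}$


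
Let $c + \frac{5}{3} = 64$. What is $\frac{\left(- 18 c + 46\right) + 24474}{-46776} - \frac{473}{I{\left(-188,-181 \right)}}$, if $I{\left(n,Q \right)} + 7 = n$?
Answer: $\frac{975691}{506740} \approx 1.9254$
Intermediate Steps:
$c = \frac{187}{3}$ ($c = - \frac{5}{3} + 64 = \frac{187}{3} \approx 62.333$)
$I{\left(n,Q \right)} = -7 + n$
$\frac{\left(- 18 c + 46\right) + 24474}{-46776} - \frac{473}{I{\left(-188,-181 \right)}} = \frac{\left(\left(-18\right) \frac{187}{3} + 46\right) + 24474}{-46776} - \frac{473}{-7 - 188} = \left(\left(-1122 + 46\right) + 24474\right) \left(- \frac{1}{46776}\right) - \frac{473}{-195} = \left(-1076 + 24474\right) \left(- \frac{1}{46776}\right) - - \frac{473}{195} = 23398 \left(- \frac{1}{46776}\right) + \frac{473}{195} = - \frac{11699}{23388} + \frac{473}{195} = \frac{975691}{506740}$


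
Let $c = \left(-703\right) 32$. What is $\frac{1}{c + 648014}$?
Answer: $\frac{1}{625518} \approx 1.5987 \cdot 10^{-6}$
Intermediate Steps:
$c = -22496$
$\frac{1}{c + 648014} = \frac{1}{-22496 + 648014} = \frac{1}{625518}$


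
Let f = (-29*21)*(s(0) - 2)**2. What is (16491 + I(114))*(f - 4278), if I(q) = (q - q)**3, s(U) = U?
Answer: -110720574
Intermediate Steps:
I(q) = 0 (I(q) = 0**3 = 0)
f = -2436 (f = (-29*21)*(0 - 2)**2 = -609*(-2)**2 = -609*4 = -2436)
(16491 + I(114))*(f - 4278) = (16491 + 0)*(-2436 - 4278) = 16491*(-6714) = -110720574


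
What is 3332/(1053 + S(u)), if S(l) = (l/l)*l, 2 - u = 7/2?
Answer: 6664/2103 ≈ 3.1688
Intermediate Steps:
u = -3/2 (u = 2 - 7/2 = -3/2 ≈ -1.5000)
S(l) = l (S(l) = 1*l = l)
3332/(1053 + S(u)) = 3332/(1053 - 3/2) = 3332/(2103/2) = 3332*(2/2103) = 6664/2103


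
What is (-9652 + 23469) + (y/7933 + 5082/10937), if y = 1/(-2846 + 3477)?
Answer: 756472923990690/54747592451 ≈ 13817.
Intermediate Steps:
y = 1/631 ≈ 0.0015848
(-9652 + 23469) + (y/7933 + 5082/10937) = (-9652 + 23469) + ((1/631)/7933 + 5082/10937) = 13817 + ((1/631)*(1/7933) + 5082*(1/10937)) = 13817 + (1/5005723 + 5082/10937) = 13817 + 25439095223/54747592451 = 756472923990690/54747592451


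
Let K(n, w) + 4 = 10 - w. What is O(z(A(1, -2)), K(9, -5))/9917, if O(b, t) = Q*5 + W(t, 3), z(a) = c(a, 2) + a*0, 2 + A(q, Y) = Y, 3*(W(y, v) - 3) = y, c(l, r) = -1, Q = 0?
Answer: 20/29751 ≈ 0.00067225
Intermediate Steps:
W(y, v) = 3 + y/3
K(n, w) = 6 - w (K(n, w) = -4 + (10 - w) = 6 - w)
A(q, Y) = -2 + Y
z(a) = -1 (z(a) = -1 + a*0 = -1 + 0 = -1)
O(b, t) = 3 + t/3 (O(b, t) = 0*5 + (3 + t/3) = 0 + (3 + t/3) = 3 + t/3)
O(z(A(1, -2)), K(9, -5))/9917 = (3 + (6 - 1*(-5))/3)/9917 = (3 + (6 + 5)/3)*(1/9917) = (3 + (⅓)*11)*(1/9917) = (3 + 11/3)*(1/9917) = (20/3)*(1/9917) = 20/29751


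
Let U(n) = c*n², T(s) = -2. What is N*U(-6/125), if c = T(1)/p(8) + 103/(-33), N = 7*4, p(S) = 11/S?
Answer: -50736/171875 ≈ -0.29519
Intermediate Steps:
N = 28
c = -151/33 (c = -2/(11/8) + 103/(-33) = -2/(11*(⅛)) + 103*(-1/33) = -2/11/8 - 103/33 = -2*8/11 - 103/33 = -16/11 - 103/33 = -151/33 ≈ -4.5758)
U(n) = -151*n²/33
N*U(-6/125) = 28*(-151*(-6/125)²/33) = 28*(-151/33*36/15625) = 28*(-1812/171875) = -50736/171875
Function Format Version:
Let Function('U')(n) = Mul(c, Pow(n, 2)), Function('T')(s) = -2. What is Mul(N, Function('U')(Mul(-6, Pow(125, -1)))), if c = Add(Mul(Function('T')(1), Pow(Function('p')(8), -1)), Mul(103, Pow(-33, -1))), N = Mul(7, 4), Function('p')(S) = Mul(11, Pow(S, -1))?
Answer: Rational(-50736, 171875) ≈ -0.29519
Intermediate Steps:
N = 28
c = Rational(-151, 33) (c = Add(Mul(-2, Pow(Mul(11, Pow(8, -1)), -1)), Mul(103, Pow(-33, -1))) = Add(Mul(-2, Pow(Mul(11, Rational(1, 8)), -1)), Mul(103, Rational(-1, 33))) = Add(Mul(-2, Pow(Rational(11, 8), -1)), Rational(-103, 33)) = Add(Mul(-2, Rational(8, 11)), Rational(-103, 33)) = Add(Rational(-16, 11), Rational(-103, 33)) = Rational(-151, 33) ≈ -4.5758)
Function('U')(n) = Mul(Rational(-151, 33), Pow(n, 2))
Mul(N, Function('U')(Mul(-6, Pow(125, -1)))) = Mul(28, Mul(Rational(-151, 33), Pow(Mul(-6, Pow(125, -1)), 2))) = Mul(28, Mul(Rational(-151, 33), Pow(Mul(-6, Rational(1, 125)), 2))) = Mul(28, Mul(Rational(-151, 33), Pow(Rational(-6, 125), 2))) = Mul(28, Mul(Rational(-151, 33), Rational(36, 15625))) = Mul(28, Rational(-1812, 171875)) = Rational(-50736, 171875)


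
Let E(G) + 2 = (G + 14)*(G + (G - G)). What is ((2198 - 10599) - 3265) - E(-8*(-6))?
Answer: -14640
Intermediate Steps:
E(G) = -2 + G*(14 + G) (E(G) = -2 + (G + 14)*(G + (G - G)) = -2 + (14 + G)*(G + 0) = -2 + (14 + G)*G = -2 + G*(14 + G))
((2198 - 10599) - 3265) - E(-8*(-6)) = ((2198 - 10599) - 3265) - (-2 + (-8*(-6))² + 14*(-8*(-6))) = (-8401 - 3265) - (-2 + 48² + 14*48) = -11666 - (-2 + 2304 + 672) = -11666 - 1*2974 = -11666 - 2974 = -14640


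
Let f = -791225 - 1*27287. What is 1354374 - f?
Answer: 2172886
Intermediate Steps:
f = -818512 (f = -791225 - 27287 = -818512)
1354374 - f = 1354374 - 1*(-818512) = 1354374 + 818512 = 2172886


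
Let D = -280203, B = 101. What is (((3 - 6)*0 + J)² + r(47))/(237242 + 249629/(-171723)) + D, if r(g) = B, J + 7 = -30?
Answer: -1630767747509943/5819951191 ≈ -2.8020e+5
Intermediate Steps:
J = -37 (J = -7 - 30 = -37)
r(g) = 101
(((3 - 6)*0 + J)² + r(47))/(237242 + 249629/(-171723)) + D = (((3 - 6)*0 - 37)² + 101)/(237242 + 249629/(-171723)) - 280203 = ((-3*0 - 37)² + 101)/(237242 + 249629*(-1/171723)) - 280203 = ((0 - 37)² + 101)/(237242 - 249629/171723) - 280203 = ((-37)² + 101)/(40739658337/171723) - 280203 = (1369 + 101)*(171723/40739658337) - 280203 = 1470*(171723/40739658337) - 280203 = 36061830/5819951191 - 280203 = -1630767747509943/5819951191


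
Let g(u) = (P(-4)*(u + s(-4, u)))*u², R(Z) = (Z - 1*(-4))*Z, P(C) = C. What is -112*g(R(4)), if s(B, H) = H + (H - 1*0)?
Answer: 44040192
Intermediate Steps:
s(B, H) = 2*H (s(B, H) = H + (H + 0) = H + H = 2*H)
R(Z) = Z*(4 + Z) (R(Z) = (Z + 4)*Z = (4 + Z)*Z = Z*(4 + Z))
g(u) = -12*u³ (g(u) = (-4*(u + 2*u))*u² = (-12*u)*u² = -12*u³)
-112*g(R(4)) = -(-1344)*(4*(4 + 4))³ = -(-1344)*(4*8)³ = -(-1344)*32³ = -(-1344)*32768 = -112*(-393216) = 44040192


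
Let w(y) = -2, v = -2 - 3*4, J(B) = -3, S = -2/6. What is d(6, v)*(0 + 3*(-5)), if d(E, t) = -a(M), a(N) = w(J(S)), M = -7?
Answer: -30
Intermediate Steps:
S = -1/3 (S = -2*1/6 = -1/3 ≈ -0.33333)
v = -14 (v = -2 - 12 = -14)
a(N) = -2
d(E, t) = 2 (d(E, t) = -1*(-2) = 2)
d(6, v)*(0 + 3*(-5)) = 2*(0 + 3*(-5)) = 2*(0 - 15) = 2*(-15) = -30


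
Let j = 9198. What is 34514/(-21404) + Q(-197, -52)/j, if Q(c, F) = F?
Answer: -79643195/49218498 ≈ -1.6182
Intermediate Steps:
34514/(-21404) + Q(-197, -52)/j = 34514/(-21404) - 52/9198 = 34514*(-1/21404) - 52*1/9198 = -17257/10702 - 26/4599 = -79643195/49218498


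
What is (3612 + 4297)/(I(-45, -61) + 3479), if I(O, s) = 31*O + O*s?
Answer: 719/439 ≈ 1.6378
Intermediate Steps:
(3612 + 4297)/(I(-45, -61) + 3479) = (3612 + 4297)/(-45*(31 - 61) + 3479) = 7909/(-45*(-30) + 3479) = 7909/(1350 + 3479) = 7909/4829 = 7909*(1/4829) = 719/439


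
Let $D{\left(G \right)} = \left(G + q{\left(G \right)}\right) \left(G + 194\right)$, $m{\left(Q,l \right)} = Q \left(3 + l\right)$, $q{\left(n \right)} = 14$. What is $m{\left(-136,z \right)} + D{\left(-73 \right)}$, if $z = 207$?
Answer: $-35699$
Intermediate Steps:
$D{\left(G \right)} = \left(14 + G\right) \left(194 + G\right)$ ($D{\left(G \right)} = \left(G + 14\right) \left(G + 194\right) = \left(14 + G\right) \left(194 + G\right)$)
$m{\left(-136,z \right)} + D{\left(-73 \right)} = - 136 \left(3 + 207\right) + \left(2716 + \left(-73\right)^{2} + 208 \left(-73\right)\right) = \left(-136\right) 210 + \left(2716 + 5329 - 15184\right) = -28560 - 7139 = -35699$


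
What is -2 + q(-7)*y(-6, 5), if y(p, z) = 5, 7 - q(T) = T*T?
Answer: -212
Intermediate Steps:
q(T) = 7 - T² (q(T) = 7 - T*T = 7 - T²)
-2 + q(-7)*y(-6, 5) = -2 + (7 - 1*(-7)²)*5 = -2 + (7 - 1*49)*5 = -2 + (7 - 49)*5 = -2 - 42*5 = -2 - 210 = -212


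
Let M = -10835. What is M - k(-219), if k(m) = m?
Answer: -10616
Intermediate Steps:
M - k(-219) = -10835 - 1*(-219) = -10835 + 219 = -10616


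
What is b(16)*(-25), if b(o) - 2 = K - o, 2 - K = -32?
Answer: -500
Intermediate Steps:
K = 34 (K = 2 - 1*(-32) = 2 + 32 = 34)
b(o) = 36 - o (b(o) = 2 + (34 - o) = 36 - o)
b(16)*(-25) = (36 - 1*16)*(-25) = (36 - 16)*(-25) = 20*(-25) = -500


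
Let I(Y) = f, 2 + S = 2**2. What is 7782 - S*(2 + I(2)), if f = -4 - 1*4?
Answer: 7794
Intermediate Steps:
S = 2 (S = -2 + 2**2 = -2 + 4 = 2)
f = -8 (f = -4 - 4 = -8)
I(Y) = -8
7782 - S*(2 + I(2)) = 7782 - 2*(2 - 8) = 7782 - 2*(-6) = 7782 - 1*(-12) = 7782 + 12 = 7794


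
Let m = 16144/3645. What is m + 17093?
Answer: 62320129/3645 ≈ 17097.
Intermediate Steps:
m = 16144/3645 (m = 16144*(1/3645) = 16144/3645 ≈ 4.4291)
m + 17093 = 16144/3645 + 17093 = 62320129/3645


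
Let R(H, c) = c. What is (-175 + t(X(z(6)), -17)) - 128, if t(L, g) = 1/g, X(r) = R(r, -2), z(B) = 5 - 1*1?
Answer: -5152/17 ≈ -303.06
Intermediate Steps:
z(B) = 4 (z(B) = 5 - 1 = 4)
X(r) = -2
(-175 + t(X(z(6)), -17)) - 128 = (-175 + 1/(-17)) - 128 = (-175 - 1/17) - 128 = -2976/17 - 128 = -5152/17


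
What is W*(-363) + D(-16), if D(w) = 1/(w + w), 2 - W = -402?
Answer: -4692865/32 ≈ -1.4665e+5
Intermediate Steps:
W = 404 (W = 2 - 1*(-402) = 2 + 402 = 404)
D(w) = 1/(2*w)
W*(-363) + D(-16) = 404*(-363) + (½)/(-16) = -146652 + (½)*(-1/16) = -146652 - 1/32 = -4692865/32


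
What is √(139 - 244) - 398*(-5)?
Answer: 1990 + I*√105 ≈ 1990.0 + 10.247*I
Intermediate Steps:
√(139 - 244) - 398*(-5) = √(-105) + 1990 = I*√105 + 1990 = 1990 + I*√105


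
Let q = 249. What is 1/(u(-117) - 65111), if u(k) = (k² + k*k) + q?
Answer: -1/37484 ≈ -2.6678e-5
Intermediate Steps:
u(k) = 249 + 2*k² (u(k) = (k² + k*k) + 249 = (k² + k²) + 249 = 2*k² + 249 = 249 + 2*k²)
1/(u(-117) - 65111) = 1/((249 + 2*(-117)²) - 65111) = 1/((249 + 2*13689) - 65111) = 1/((249 + 27378) - 65111) = 1/(27627 - 65111) = 1/(-37484) = -1/37484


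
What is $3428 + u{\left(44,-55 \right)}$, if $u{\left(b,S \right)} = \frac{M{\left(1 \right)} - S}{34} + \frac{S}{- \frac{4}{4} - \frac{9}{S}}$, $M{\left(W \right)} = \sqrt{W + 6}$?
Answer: $\frac{1366693}{391} + \frac{\sqrt{7}}{34} \approx 3495.5$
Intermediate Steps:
$M{\left(W \right)} = \sqrt{6 + W}$
$u{\left(b,S \right)} = - \frac{S}{34} + \frac{\sqrt{7}}{34} + \frac{S}{-1 - \frac{9}{S}}$ ($u{\left(b,S \right)} = \frac{\sqrt{6 + 1} - S}{34} + \frac{S}{- \frac{4}{4} - \frac{9}{S}} = \left(\sqrt{7} - S\right) \frac{1}{34} + \frac{S}{\left(-4\right) \frac{1}{4} - \frac{9}{S}} = \left(- \frac{S}{34} + \frac{\sqrt{7}}{34}\right) + \frac{S}{-1 - \frac{9}{S}} = - \frac{S}{34} + \frac{\sqrt{7}}{34} + \frac{S}{-1 - \frac{9}{S}}$)
$3428 + u{\left(44,-55 \right)} = 3428 + \frac{- 35 \left(-55\right)^{2} - -495 + 9 \sqrt{7} - 55 \sqrt{7}}{34 \left(9 - 55\right)} = 3428 + \frac{\left(-35\right) 3025 + 495 + 9 \sqrt{7} - 55 \sqrt{7}}{34 \left(-46\right)} = 3428 + \frac{1}{34} \left(- \frac{1}{46}\right) \left(-105875 + 495 + 9 \sqrt{7} - 55 \sqrt{7}\right) = 3428 + \frac{1}{34} \left(- \frac{1}{46}\right) \left(-105380 - 46 \sqrt{7}\right) = 3428 + \left(\frac{26345}{391} + \frac{\sqrt{7}}{34}\right) = \frac{1366693}{391} + \frac{\sqrt{7}}{34}$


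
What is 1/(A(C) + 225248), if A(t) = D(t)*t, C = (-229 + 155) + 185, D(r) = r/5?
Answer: 5/1138561 ≈ 4.3915e-6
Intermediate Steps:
D(r) = r/5 (D(r) = r*(⅕) = r/5)
C = 111 (C = -74 + 185 = 111)
A(t) = t²/5 (A(t) = (t/5)*t = t²/5)
1/(A(C) + 225248) = 1/((⅕)*111² + 225248) = 1/((⅕)*12321 + 225248) = 1/(12321/5 + 225248) = 1/(1138561/5) = 5/1138561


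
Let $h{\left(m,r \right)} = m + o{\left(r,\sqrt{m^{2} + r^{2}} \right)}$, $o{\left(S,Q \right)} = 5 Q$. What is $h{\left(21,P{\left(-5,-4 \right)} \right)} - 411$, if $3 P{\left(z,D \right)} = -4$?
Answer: $-390 + \frac{5 \sqrt{3985}}{3} \approx -284.79$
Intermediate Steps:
$P{\left(z,D \right)} = - \frac{4}{3}$ ($P{\left(z,D \right)} = \frac{1}{3} \left(-4\right) = - \frac{4}{3}$)
$h{\left(m,r \right)} = m + 5 \sqrt{m^{2} + r^{2}}$
$h{\left(21,P{\left(-5,-4 \right)} \right)} - 411 = \left(21 + 5 \sqrt{21^{2} + \left(- \frac{4}{3}\right)^{2}}\right) - 411 = \left(21 + 5 \sqrt{441 + \frac{16}{9}}\right) - 411 = \left(21 + 5 \sqrt{\frac{3985}{9}}\right) - 411 = \left(21 + 5 \frac{\sqrt{3985}}{3}\right) - 411 = \left(21 + \frac{5 \sqrt{3985}}{3}\right) - 411 = -390 + \frac{5 \sqrt{3985}}{3}$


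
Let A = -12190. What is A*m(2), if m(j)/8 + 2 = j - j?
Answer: 195040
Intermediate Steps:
m(j) = -16 (m(j) = -16 + 8*(j - j) = -16 + 8*0 = -16 + 0 = -16)
A*m(2) = -12190*(-16) = 195040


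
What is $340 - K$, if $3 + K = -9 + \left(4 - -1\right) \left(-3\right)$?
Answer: $367$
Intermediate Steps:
$K = -27$ ($K = -3 + \left(-9 + \left(4 - -1\right) \left(-3\right)\right) = -3 + \left(-9 + \left(4 + 1\right) \left(-3\right)\right) = -3 + \left(-9 + 5 \left(-3\right)\right) = -3 - 24 = -27$)
$340 - K = 340 - -27 = 340 + 27 = 367$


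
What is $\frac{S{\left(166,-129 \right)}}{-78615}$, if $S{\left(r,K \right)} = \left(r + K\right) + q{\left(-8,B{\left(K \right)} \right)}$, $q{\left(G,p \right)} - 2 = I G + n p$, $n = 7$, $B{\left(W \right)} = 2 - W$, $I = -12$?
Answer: $- \frac{1052}{78615} \approx -0.013382$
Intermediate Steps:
$q{\left(G,p \right)} = 2 - 12 G + 7 p$ ($q{\left(G,p \right)} = 2 - \left(- 7 p + 12 G\right) = 2 - 12 G + 7 p$)
$S{\left(r,K \right)} = 112 + r - 6 K$ ($S{\left(r,K \right)} = \left(r + K\right) + \left(2 - -96 + 7 \left(2 - K\right)\right) = \left(K + r\right) + \left(2 + 96 - \left(-14 + 7 K\right)\right) = \left(K + r\right) - \left(-112 + 7 K\right) = 112 + r - 6 K$)
$\frac{S{\left(166,-129 \right)}}{-78615} = \frac{112 + 166 - -774}{-78615} = \left(112 + 166 + 774\right) \left(- \frac{1}{78615}\right) = 1052 \left(- \frac{1}{78615}\right) = - \frac{1052}{78615}$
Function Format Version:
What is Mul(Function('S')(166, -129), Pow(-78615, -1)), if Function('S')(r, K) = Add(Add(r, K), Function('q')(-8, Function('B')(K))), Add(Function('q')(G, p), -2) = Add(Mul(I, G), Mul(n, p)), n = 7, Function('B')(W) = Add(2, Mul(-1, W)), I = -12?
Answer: Rational(-1052, 78615) ≈ -0.013382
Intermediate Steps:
Function('q')(G, p) = Add(2, Mul(-12, G), Mul(7, p)) (Function('q')(G, p) = Add(2, Add(Mul(-12, G), Mul(7, p))) = Add(2, Mul(-12, G), Mul(7, p)))
Function('S')(r, K) = Add(112, r, Mul(-6, K)) (Function('S')(r, K) = Add(Add(r, K), Add(2, Mul(-12, -8), Mul(7, Add(2, Mul(-1, K))))) = Add(Add(K, r), Add(2, 96, Add(14, Mul(-7, K)))) = Add(Add(K, r), Add(112, Mul(-7, K))) = Add(112, r, Mul(-6, K)))
Mul(Function('S')(166, -129), Pow(-78615, -1)) = Mul(Add(112, 166, Mul(-6, -129)), Pow(-78615, -1)) = Mul(Add(112, 166, 774), Rational(-1, 78615)) = Mul(1052, Rational(-1, 78615)) = Rational(-1052, 78615)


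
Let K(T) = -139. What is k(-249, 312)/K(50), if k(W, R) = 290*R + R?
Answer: -90792/139 ≈ -653.18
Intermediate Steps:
k(W, R) = 291*R
k(-249, 312)/K(50) = (291*312)/(-139) = 90792*(-1/139) = -90792/139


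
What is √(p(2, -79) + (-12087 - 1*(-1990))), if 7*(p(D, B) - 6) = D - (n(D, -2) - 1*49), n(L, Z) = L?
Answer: 2*I*√2521 ≈ 100.42*I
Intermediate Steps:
p(D, B) = 13 (p(D, B) = 6 + (D - (D - 1*49))/7 = 6 + (D - (D - 49))/7 = 6 + (D - (-49 + D))/7 = 6 + (D + (49 - D))/7 = 6 + (⅐)*49 = 6 + 7 = 13)
√(p(2, -79) + (-12087 - 1*(-1990))) = √(13 + (-12087 - 1*(-1990))) = √(13 + (-12087 + 1990)) = √(13 - 10097) = √(-10084) = 2*I*√2521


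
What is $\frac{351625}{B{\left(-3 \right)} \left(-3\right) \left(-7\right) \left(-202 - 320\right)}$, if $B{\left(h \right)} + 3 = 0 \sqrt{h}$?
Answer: $\frac{12125}{1134} \approx 10.692$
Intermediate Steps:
$B{\left(h \right)} = -3$ ($B{\left(h \right)} = -3 + 0 \sqrt{h} = -3 + 0 = -3$)
$\frac{351625}{B{\left(-3 \right)} \left(-3\right) \left(-7\right) \left(-202 - 320\right)} = \frac{351625}{\left(-3\right) \left(-3\right) \left(-7\right) \left(-202 - 320\right)} = \frac{351625}{9 \left(-7\right) \left(-522\right)} = \frac{351625}{\left(-63\right) \left(-522\right)} = \frac{351625}{32886} = 351625 \cdot \frac{1}{32886} = \frac{12125}{1134}$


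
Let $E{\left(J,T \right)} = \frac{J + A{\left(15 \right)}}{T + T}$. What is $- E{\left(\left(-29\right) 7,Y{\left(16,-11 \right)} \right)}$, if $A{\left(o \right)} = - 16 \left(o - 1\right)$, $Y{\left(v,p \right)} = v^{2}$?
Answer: $\frac{427}{512} \approx 0.83398$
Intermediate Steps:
$A{\left(o \right)} = 16 - 16 o$ ($A{\left(o \right)} = - 16 \left(-1 + o\right) = 16 - 16 o$)
$E{\left(J,T \right)} = \frac{-224 + J}{2 T}$ ($E{\left(J,T \right)} = \frac{J + \left(16 - 240\right)}{T + T} = \frac{J + \left(16 - 240\right)}{2 T} = \left(J - 224\right) \frac{1}{2 T} = \left(-224 + J\right) \frac{1}{2 T} = \frac{-224 + J}{2 T}$)
$- E{\left(\left(-29\right) 7,Y{\left(16,-11 \right)} \right)} = - \frac{-224 - 203}{2 \cdot 16^{2}} = - \frac{-224 - 203}{2 \cdot 256} = - \frac{-427}{2 \cdot 256} = \left(-1\right) \left(- \frac{427}{512}\right) = \frac{427}{512}$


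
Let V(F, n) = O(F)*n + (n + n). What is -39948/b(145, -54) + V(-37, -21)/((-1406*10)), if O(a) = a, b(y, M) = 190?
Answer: -2956887/14060 ≈ -210.30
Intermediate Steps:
V(F, n) = 2*n + F*n (V(F, n) = F*n + (n + n) = F*n + 2*n = 2*n + F*n)
-39948/b(145, -54) + V(-37, -21)/((-1406*10)) = -39948/190 + (-21*(2 - 37))/((-1406*10)) = -39948*1/190 - 21*(-35)/(-14060) = -19974/95 + 735*(-1/14060) = -19974/95 - 147/2812 = -2956887/14060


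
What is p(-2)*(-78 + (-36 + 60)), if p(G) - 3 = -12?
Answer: 486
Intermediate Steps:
p(G) = -9 (p(G) = 3 - 12 = -9)
p(-2)*(-78 + (-36 + 60)) = -9*(-78 + (-36 + 60)) = -9*(-78 + 24) = -9*(-54) = 486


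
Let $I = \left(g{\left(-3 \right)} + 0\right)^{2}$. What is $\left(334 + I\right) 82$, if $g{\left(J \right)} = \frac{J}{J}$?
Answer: $27470$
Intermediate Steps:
$g{\left(J \right)} = 1$
$I = 1$ ($I = \left(1 + 0\right)^{2} = 1^{2} = 1$)
$\left(334 + I\right) 82 = \left(334 + 1\right) 82 = 335 \cdot 82 = 27470$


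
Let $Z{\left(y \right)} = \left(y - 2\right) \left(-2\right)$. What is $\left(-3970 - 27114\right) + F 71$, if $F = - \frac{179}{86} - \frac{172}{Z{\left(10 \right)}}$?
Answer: $- \frac{5240587}{172} \approx -30469.0$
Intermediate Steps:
$Z{\left(y \right)} = 4 - 2 y$ ($Z{\left(y \right)} = \left(-2 + y\right) \left(-2\right) = 4 - 2 y$)
$F = \frac{1491}{172}$ ($F = - \frac{179}{86} - \frac{172}{4 - 20} = \left(-179\right) \frac{1}{86} - \frac{172}{4 - 20} = - \frac{179}{86} - \frac{172}{-16} = - \frac{179}{86} - - \frac{43}{4} = - \frac{179}{86} + \frac{43}{4} = \frac{1491}{172} \approx 8.6686$)
$\left(-3970 - 27114\right) + F 71 = \left(-3970 - 27114\right) + \frac{1491}{172} \cdot 71 = -31084 + \frac{105861}{172} = - \frac{5240587}{172}$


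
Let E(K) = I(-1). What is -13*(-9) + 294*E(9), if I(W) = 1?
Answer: 411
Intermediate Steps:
E(K) = 1
-13*(-9) + 294*E(9) = -13*(-9) + 294*1 = 117 + 294 = 411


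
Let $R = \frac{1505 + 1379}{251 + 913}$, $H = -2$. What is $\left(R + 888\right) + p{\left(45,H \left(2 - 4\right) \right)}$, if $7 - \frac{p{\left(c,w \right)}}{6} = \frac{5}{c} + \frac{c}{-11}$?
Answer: $\frac{3061297}{3201} \approx 956.36$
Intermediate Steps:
$R = \frac{721}{291}$ ($R = \frac{2884}{1164} = 2884 \cdot \frac{1}{1164} = \frac{721}{291} \approx 2.4777$)
$p{\left(c,w \right)} = 42 - \frac{30}{c} + \frac{6 c}{11}$ ($p{\left(c,w \right)} = 42 - 6 \left(\frac{5}{c} + \frac{c}{-11}\right) = 42 - 6 \left(\frac{5}{c} + c \left(- \frac{1}{11}\right)\right) = 42 - 6 \left(\frac{5}{c} - \frac{c}{11}\right) = 42 + \left(- \frac{30}{c} + \frac{6 c}{11}\right) = 42 - \frac{30}{c} + \frac{6 c}{11}$)
$\left(R + 888\right) + p{\left(45,H \left(2 - 4\right) \right)} = \left(\frac{721}{291} + 888\right) + \left(42 - \frac{30}{45} + \frac{6}{11} \cdot 45\right) = \frac{259129}{291} + \left(42 - \frac{2}{3} + \frac{270}{11}\right) = \frac{259129}{291} + \frac{2174}{33} = \frac{3061297}{3201}$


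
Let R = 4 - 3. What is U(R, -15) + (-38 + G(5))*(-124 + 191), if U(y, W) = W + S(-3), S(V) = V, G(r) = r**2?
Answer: -889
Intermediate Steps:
R = 1
U(y, W) = -3 + W (U(y, W) = W - 3 = -3 + W)
U(R, -15) + (-38 + G(5))*(-124 + 191) = (-3 - 15) + (-38 + 5**2)*(-124 + 191) = -18 + (-38 + 25)*67 = -18 - 13*67 = -18 - 871 = -889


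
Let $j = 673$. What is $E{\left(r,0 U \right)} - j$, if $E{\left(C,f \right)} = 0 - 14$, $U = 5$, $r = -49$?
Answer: $-687$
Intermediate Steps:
$E{\left(C,f \right)} = -14$ ($E{\left(C,f \right)} = 0 - 14 = -14$)
$E{\left(r,0 U \right)} - j = -14 - 673 = -687$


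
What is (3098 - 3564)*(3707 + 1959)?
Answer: -2640356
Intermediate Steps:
(3098 - 3564)*(3707 + 1959) = -466*5666 = -2640356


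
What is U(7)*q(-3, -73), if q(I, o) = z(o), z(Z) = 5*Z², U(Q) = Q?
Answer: 186515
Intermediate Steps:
q(I, o) = 5*o²
U(7)*q(-3, -73) = 7*(5*(-73)²) = 7*(5*5329) = 7*26645 = 186515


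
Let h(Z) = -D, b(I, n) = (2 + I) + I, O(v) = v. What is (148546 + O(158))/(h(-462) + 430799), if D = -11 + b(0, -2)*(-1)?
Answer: 12392/35901 ≈ 0.34517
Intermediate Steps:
b(I, n) = 2 + 2*I
D = -13 (D = -11 + (2 + 2*0)*(-1) = -11 + (2 + 0)*(-1) = -11 + 2*(-1) = -11 - 2 = -13)
h(Z) = 13 (h(Z) = -1*(-13) = 13)
(148546 + O(158))/(h(-462) + 430799) = (148546 + 158)/(13 + 430799) = 148704/430812 = 148704*(1/430812) = 12392/35901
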